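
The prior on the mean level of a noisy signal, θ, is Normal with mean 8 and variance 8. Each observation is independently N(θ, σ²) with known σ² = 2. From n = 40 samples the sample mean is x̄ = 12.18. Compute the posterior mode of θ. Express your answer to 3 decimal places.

θ̂_MAP = 12.154

n = 40, x̄ = 12.18.
For a Normal prior and Normal likelihood with known variance, the posterior is Normal; its mode equals its mean, the precision-weighted average.
Prior precision 1/σ₀² = 1/8 = 0.125; data precision n/σ² = 40/2 = 20.
θ̂ = (0.125·8 + 20·12.18) / (0.125 + 20) = 244.6/20.125 = 9784/805 ≈ 12.154.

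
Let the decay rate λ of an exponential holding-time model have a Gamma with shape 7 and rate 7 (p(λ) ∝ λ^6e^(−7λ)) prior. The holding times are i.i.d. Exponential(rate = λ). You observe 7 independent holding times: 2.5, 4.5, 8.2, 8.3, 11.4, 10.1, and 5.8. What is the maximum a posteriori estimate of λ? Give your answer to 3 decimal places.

λ̂_MAP = 0.225

The Exponential(rate=λ) likelihood is ∝ λ^n e^(−λΣtᵢ). Here n = 7 and Σtᵢ = 2.5 + 4.5 + 8.2 + 8.3 + 11.4 + 10.1 + 5.8 = 50.8.
Posterior ∝ λ^6e^(−7λ) · λ^7e^(−50.8λ) = λ^13e^(−57.8λ), i.e. Gamma(14, 57.8).
Mode = (a−1)/b = 13/57.8 ≈ 0.225.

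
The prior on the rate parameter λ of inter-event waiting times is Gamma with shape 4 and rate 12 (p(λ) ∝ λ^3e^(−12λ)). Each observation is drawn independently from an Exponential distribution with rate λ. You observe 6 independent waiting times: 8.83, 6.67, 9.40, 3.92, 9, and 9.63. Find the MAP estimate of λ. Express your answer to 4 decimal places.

λ̂_MAP = 0.1514

The Exponential(rate=λ) likelihood is ∝ λ^n e^(−λΣtᵢ). Here n = 6 and Σtᵢ = 8.83 + 6.67 + 9.40 + 3.92 + 9 + 9.63 = 47.45.
Posterior ∝ λ^3e^(−12λ) · λ^6e^(−47.45λ) = λ^9e^(−59.45λ), i.e. Gamma(10, 59.45).
Mode = (a−1)/b = 9/59.45 ≈ 0.1514.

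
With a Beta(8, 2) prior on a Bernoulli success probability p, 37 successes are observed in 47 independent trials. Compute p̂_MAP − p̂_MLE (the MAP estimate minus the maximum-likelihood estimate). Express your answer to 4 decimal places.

MAP − MLE = 0.0128

Posterior is Beta(45, 12); MAP = (45−1)/(57−2) = 44/55 ≈ 0.80000.
MLE ignores the prior: p̂_MLE = k/n = 37/47 ≈ 0.78723.
Difference = 44/55 − 37/47 = 3/235 ≈ 0.0128.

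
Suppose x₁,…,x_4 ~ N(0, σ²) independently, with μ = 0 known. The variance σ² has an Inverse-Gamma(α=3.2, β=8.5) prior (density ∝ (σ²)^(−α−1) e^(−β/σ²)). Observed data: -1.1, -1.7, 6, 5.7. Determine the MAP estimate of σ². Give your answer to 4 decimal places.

σ̂²_MAP = 7.2250

Sum of squared deviations about the known mean: SS = (-1.1−0)² + (-1.7−0)² + (6−0)² + (5.7−0)² = 72.59.
The Normal likelihood contributes (σ²)^(−n/2) exp(−SS/(2σ²)), so the posterior is Inverse-Gamma(α + n/2, β + SS/2) = Inverse-Gamma(5.2, 44.795).
The mode of Inverse-Gamma(a, b) is b/(a+1) = 44.795/6.2 ≈ 7.2250.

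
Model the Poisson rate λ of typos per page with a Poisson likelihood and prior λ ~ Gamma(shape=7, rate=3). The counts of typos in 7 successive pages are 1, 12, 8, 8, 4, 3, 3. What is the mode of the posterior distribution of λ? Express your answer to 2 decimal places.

Σxᵢ = 1+12+8+8+4+3+3 = 39, with n = 7.
Posterior ∝ λ^6e^(−3λ) · λ^39e^(−7λ) = λ^45e^(−10λ), i.e. Gamma(shape=46, rate=10).
The mode of a Gamma(a, b) with a ≥ 1 (shape–rate) is (a−1)/b = 45/10 ≈ 4.50.

λ̂_MAP = 4.50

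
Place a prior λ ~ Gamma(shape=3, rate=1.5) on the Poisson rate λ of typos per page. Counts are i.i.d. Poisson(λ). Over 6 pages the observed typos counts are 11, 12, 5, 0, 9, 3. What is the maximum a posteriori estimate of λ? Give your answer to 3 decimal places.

λ̂_MAP = 5.600

Σxᵢ = 11+12+5+0+9+3 = 40, with n = 6.
Posterior ∝ λ^2e^(−1.5λ) · λ^40e^(−6λ) = λ^42e^(−7.5λ), i.e. Gamma(shape=43, rate=7.5).
The mode of a Gamma(a, b) with a ≥ 1 (shape–rate) is (a−1)/b = 42/7.5 ≈ 5.600.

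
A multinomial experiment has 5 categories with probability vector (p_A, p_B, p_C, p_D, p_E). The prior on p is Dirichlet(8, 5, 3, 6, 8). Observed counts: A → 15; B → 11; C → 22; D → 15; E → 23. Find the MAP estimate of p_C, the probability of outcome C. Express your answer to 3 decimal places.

The posterior is Dirichlet(αᵢ + nᵢ) = Dirichlet(23, 16, 25, 21, 31).
For a Dirichlet(a₁,…,a_K) with all aᵢ > 1, the mode has j-th component (aⱼ − 1)/(Σaᵢ − K).
Here Σaᵢ = 116 and K = 5, so p_C = (25 − 1)/(116 − 5) = 24/111 ≈ 0.216.

MAP estimate of p_C = 0.216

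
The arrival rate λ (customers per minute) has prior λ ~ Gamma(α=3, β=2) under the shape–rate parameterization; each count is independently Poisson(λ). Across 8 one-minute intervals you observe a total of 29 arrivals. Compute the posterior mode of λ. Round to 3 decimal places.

Σxᵢ = 29, n = 8.
Posterior ∝ λ^2e^(−2λ) · λ^29e^(−8λ) = λ^31e^(−10λ), i.e. Gamma(shape=32, rate=10).
The mode of a Gamma(a, b) with a ≥ 1 (shape–rate) is (a−1)/b = 31/10 ≈ 3.100.

λ̂_MAP = 3.100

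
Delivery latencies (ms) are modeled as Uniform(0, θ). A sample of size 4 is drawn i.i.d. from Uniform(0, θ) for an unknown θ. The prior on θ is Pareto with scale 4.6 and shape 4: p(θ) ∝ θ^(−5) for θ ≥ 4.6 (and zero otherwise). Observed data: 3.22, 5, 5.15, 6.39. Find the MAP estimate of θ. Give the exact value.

The Uniform(0, θ) likelihood is θ^(−n) for θ ≥ max(xᵢ), zero otherwise. Here max(xᵢ) = 6.39.
Posterior ∝ θ^(−5) · θ^(−4) = θ^(−9) on θ ≥ max(4.6, 6.39) = 6.39.
This density is strictly decreasing in θ, so the posterior mode lies at the lower boundary of the support.

θ̂_MAP = 6.39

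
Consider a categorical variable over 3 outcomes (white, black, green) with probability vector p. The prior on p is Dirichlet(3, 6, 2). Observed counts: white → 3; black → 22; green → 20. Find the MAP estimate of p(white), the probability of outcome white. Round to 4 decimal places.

The posterior is Dirichlet(αᵢ + nᵢ) = Dirichlet(6, 28, 22).
For a Dirichlet(a₁,…,a_K) with all aᵢ > 1, the mode has j-th component (aⱼ − 1)/(Σaᵢ − K).
Here Σaᵢ = 56 and K = 3, so p(white) = (6 − 1)/(56 − 3) = 5/53 ≈ 0.0943.

MAP estimate of p(white) = 0.0943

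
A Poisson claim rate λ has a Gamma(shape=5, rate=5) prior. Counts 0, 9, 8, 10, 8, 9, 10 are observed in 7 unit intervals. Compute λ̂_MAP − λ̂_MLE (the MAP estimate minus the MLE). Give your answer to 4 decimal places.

MAP − MLE = -2.8810

Σxᵢ = 54. Posterior is Gamma(59, 12); MAP = (59−1)/12 = 58/12 ≈ 4.83333.
MLE = x̄ = 54/7 ≈ 7.71429.
Difference = 58/12 − 54/7 = -121/42 ≈ -2.8810.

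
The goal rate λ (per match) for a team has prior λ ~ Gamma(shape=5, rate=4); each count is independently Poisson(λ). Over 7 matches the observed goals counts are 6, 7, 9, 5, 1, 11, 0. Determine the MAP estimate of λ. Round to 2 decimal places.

λ̂_MAP = 3.91

Σxᵢ = 6+7+9+5+1+11+0 = 39, with n = 7.
Posterior ∝ λ^4e^(−4λ) · λ^39e^(−7λ) = λ^43e^(−11λ), i.e. Gamma(shape=44, rate=11).
The mode of a Gamma(a, b) with a ≥ 1 (shape–rate) is (a−1)/b = 43/11 ≈ 3.91.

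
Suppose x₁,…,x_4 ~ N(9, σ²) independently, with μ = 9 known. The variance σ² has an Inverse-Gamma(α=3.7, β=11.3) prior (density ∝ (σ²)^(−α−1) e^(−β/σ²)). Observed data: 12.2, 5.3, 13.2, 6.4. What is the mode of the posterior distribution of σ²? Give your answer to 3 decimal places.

Sum of squared deviations about the known mean: SS = (12.2−9)² + (5.3−9)² + (13.2−9)² + (6.4−9)² = 48.33.
The Normal likelihood contributes (σ²)^(−n/2) exp(−SS/(2σ²)), so the posterior is Inverse-Gamma(α + n/2, β + SS/2) = Inverse-Gamma(5.7, 35.465).
The mode of Inverse-Gamma(a, b) is b/(a+1) = 35.465/6.7 ≈ 5.293.

σ̂²_MAP = 5.293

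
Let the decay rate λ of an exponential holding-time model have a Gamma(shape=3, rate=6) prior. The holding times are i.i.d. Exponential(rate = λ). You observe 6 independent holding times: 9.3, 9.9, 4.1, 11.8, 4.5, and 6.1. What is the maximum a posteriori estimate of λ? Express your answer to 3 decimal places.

λ̂_MAP = 0.155

The Exponential(rate=λ) likelihood is ∝ λ^n e^(−λΣtᵢ). Here n = 6 and Σtᵢ = 9.3 + 9.9 + 4.1 + 11.8 + 4.5 + 6.1 = 45.7.
Posterior ∝ λ^2e^(−6λ) · λ^6e^(−45.7λ) = λ^8e^(−51.7λ), i.e. Gamma(9, 51.7).
Mode = (a−1)/b = 8/51.7 ≈ 0.155.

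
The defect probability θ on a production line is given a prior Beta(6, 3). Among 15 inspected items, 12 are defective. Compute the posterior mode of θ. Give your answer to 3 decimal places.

θ̂_MAP = 0.773

Prior: Beta(6, 3).
Data: 12 successes in 15 trials. The binomial likelihood contributes θ^12(1−θ)^3, so the posterior is Beta(6+12, 3+3) = Beta(18, 6).
For Beta(a, b) with a, b > 1 the mode is (a−1)/(a+b−2) = 17/22 ≈ 0.773.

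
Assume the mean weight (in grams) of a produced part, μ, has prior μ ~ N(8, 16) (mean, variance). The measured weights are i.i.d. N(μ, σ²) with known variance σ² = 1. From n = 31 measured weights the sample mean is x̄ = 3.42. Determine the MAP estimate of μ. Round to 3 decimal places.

μ̂_MAP = 3.429

n = 31, x̄ = 3.42.
For a Normal prior and Normal likelihood with known variance, the posterior is Normal; its mode equals its mean, the precision-weighted average.
Prior precision 1/σ₀² = 1/16 = 0.0625; data precision n/σ² = 31/1 = 31.
μ̂ = (0.0625·8 + 31·3.42) / (0.0625 + 31) = 106.52/31.0625 = 42608/12425 ≈ 3.429.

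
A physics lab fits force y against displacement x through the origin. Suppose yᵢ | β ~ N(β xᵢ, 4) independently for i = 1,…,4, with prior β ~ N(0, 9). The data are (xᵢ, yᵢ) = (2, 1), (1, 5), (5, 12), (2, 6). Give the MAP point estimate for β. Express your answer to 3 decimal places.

log p(β | y) = −Σ(yᵢ − βxᵢ)²/(2·4) − β²/(2·9) + const.
Setting the derivative to zero: Σxᵢ(yᵢ − βxᵢ)/4 − β/9 = 0, so β = Σxᵢyᵢ / (Σxᵢ² + σ²/τ²).
Σxᵢyᵢ = 2·1 + 1·5 + 5·12 + 2·6 = 79; Σxᵢ² = 34; σ²/τ² = 4/9.
β̂_MAP = 79 / (34 + 4/9) = 79/(310/9) = 711/310 ≈ 2.294.

β̂_MAP = 2.294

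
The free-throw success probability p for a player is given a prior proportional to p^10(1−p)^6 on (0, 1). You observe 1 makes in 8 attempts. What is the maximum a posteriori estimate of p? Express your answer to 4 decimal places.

p̂_MAP = 0.4583

The prior density ∝ p^10(1−p)^6 is the kernel of Beta(11, 7).
Data: 1 success in 8 trials. The binomial likelihood contributes p(1−p)^7, so the posterior is Beta(11+1, 7+7) = Beta(12, 14).
For Beta(a, b) with a, b > 1 the mode is (a−1)/(a+b−2) = 11/24 ≈ 0.4583.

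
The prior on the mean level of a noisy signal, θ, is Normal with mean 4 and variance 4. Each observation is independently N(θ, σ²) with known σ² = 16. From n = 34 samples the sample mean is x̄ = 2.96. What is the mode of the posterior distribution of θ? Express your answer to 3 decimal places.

n = 34, x̄ = 2.96.
For a Normal prior and Normal likelihood with known variance, the posterior is Normal; its mode equals its mean, the precision-weighted average.
Prior precision 1/σ₀² = 1/4 = 0.25; data precision n/σ² = 34/16 = 2.125.
θ̂ = (0.25·4 + 2.125·2.96) / (0.25 + 2.125) = 7.29/2.375 = 1458/475 ≈ 3.069.

θ̂_MAP = 3.069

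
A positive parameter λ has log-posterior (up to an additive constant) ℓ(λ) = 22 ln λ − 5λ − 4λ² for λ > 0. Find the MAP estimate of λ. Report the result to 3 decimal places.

λ̂_MAP = 1.375

ℓ'(λ) = 22/λ − 5 − 8λ. Setting this to zero and multiplying by λ: 8λ² + 5λ − 22 = 0.
λ = (−5 + √(5² + 4·8·22)) / (2·8) = (−5 + √729) / 16 = (−5 + 27)/16 = 11/8.
ℓ''(λ) = −22/λ² − 8 < 0, confirming a maximum.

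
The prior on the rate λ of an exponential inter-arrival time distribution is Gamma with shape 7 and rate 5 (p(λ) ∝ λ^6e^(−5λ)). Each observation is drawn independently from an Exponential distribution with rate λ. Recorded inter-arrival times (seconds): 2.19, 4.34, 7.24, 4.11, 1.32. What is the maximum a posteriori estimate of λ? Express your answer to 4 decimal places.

The Exponential(rate=λ) likelihood is ∝ λ^n e^(−λΣtᵢ). Here n = 5 and Σtᵢ = 2.19 + 4.34 + 7.24 + 4.11 + 1.32 = 19.20.
Posterior ∝ λ^6e^(−5λ) · λ^5e^(−19.20λ) = λ^11e^(−24.20λ), i.e. Gamma(12, 24.20).
Mode = (a−1)/b = 11/24.20 ≈ 0.4545.

λ̂_MAP = 0.4545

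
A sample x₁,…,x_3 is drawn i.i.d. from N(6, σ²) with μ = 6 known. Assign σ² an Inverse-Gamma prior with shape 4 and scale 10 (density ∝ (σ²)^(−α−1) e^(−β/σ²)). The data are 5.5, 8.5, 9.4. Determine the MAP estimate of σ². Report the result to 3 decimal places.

σ̂²_MAP = 2.928

Sum of squared deviations about the known mean: SS = (5.5−6)² + (8.5−6)² + (9.4−6)² = 18.06.
The Normal likelihood contributes (σ²)^(−n/2) exp(−SS/(2σ²)), so the posterior is Inverse-Gamma(α + n/2, β + SS/2) = Inverse-Gamma(5.5, 19.03).
The mode of Inverse-Gamma(a, b) is b/(a+1) = 19.03/6.5 ≈ 2.928.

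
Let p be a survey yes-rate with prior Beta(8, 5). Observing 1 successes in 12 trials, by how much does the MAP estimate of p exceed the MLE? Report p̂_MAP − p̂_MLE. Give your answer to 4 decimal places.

Posterior is Beta(9, 16); MAP = (9−1)/(25−2) = 8/23 ≈ 0.34783.
MLE ignores the prior: p̂_MLE = k/n = 1/12 ≈ 0.08333.
Difference = 8/23 − 1/12 = 73/276 ≈ 0.2645.

MAP − MLE = 0.2645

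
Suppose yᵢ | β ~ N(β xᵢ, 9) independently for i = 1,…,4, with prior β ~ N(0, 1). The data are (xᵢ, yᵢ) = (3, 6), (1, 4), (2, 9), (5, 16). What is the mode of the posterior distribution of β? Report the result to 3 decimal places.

β̂_MAP = 2.500

log p(β | y) = −Σ(yᵢ − βxᵢ)²/(2·9) − β²/(2·1) + const.
Setting the derivative to zero: Σxᵢ(yᵢ − βxᵢ)/9 − β/1 = 0, so β = Σxᵢyᵢ / (Σxᵢ² + σ²/τ²).
Σxᵢyᵢ = 3·6 + 1·4 + 2·9 + 5·16 = 120; Σxᵢ² = 39; σ²/τ² = 9.
β̂_MAP = 120 / (39 + 9) = 120/48 ≈ 2.500.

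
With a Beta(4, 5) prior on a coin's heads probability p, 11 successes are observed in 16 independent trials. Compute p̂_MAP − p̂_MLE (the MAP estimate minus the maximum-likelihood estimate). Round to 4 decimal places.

MAP − MLE = -0.0788

Posterior is Beta(15, 10); MAP = (15−1)/(25−2) = 14/23 ≈ 0.60870.
MLE ignores the prior: p̂_MLE = k/n = 11/16 ≈ 0.68750.
Difference = 14/23 − 11/16 = -29/368 ≈ -0.0788.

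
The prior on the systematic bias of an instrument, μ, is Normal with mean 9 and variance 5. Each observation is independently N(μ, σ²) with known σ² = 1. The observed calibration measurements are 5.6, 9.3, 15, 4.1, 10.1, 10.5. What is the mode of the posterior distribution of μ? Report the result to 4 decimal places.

μ̂_MAP = 9.0968

n = 6; x̄ = (5.6 + 9.3 + 15 + 4.1 + 10.1 + 10.5)/6 = 54.6/6 = 9.1.
For a Normal prior and Normal likelihood with known variance, the posterior is Normal; its mode equals its mean, the precision-weighted average.
Prior precision 1/σ₀² = 1/5 = 0.2; data precision n/σ² = 6/1 = 6.
μ̂ = (0.2·9 + 6·9.1) / (0.2 + 6) = 56.4/6.2 = 282/31 ≈ 9.0968.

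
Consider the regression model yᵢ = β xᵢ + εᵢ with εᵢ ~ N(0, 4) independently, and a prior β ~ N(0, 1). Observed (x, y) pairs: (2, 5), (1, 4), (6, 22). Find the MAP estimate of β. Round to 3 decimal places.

log p(β | y) = −Σ(yᵢ − βxᵢ)²/(2·4) − β²/(2·1) + const.
Setting the derivative to zero: Σxᵢ(yᵢ − βxᵢ)/4 − β/1 = 0, so β = Σxᵢyᵢ / (Σxᵢ² + σ²/τ²).
Σxᵢyᵢ = 2·5 + 1·4 + 6·22 = 146; Σxᵢ² = 41; σ²/τ² = 4.
β̂_MAP = 146 / (41 + 4) = 146/45 ≈ 3.244.

β̂_MAP = 3.244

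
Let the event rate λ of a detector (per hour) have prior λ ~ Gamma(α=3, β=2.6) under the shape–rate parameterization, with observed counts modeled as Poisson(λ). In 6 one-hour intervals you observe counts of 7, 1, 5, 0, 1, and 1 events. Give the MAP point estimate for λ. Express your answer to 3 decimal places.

Σxᵢ = 7+1+5+0+1+1 = 15, with n = 6.
Posterior ∝ λ^2e^(−2.6λ) · λ^15e^(−6λ) = λ^17e^(−8.6λ), i.e. Gamma(shape=18, rate=8.6).
The mode of a Gamma(a, b) with a ≥ 1 (shape–rate) is (a−1)/b = 17/8.6 ≈ 1.977.

λ̂_MAP = 1.977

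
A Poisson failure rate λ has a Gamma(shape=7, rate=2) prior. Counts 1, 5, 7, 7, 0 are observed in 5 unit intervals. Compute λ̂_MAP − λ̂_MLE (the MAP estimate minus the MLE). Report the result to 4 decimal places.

MAP − MLE = -0.2857

Σxᵢ = 20. Posterior is Gamma(27, 7); MAP = (27−1)/7 = 26/7 ≈ 3.71429.
MLE = x̄ = 20/5 ≈ 4.00000.
Difference = 26/7 − 20/5 = -2/7 ≈ -0.2857.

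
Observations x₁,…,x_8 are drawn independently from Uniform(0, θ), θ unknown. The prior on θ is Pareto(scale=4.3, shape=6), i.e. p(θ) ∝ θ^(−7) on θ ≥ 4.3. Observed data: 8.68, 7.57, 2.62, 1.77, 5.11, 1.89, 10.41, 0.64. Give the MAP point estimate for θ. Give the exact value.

The Uniform(0, θ) likelihood is θ^(−n) for θ ≥ max(xᵢ), zero otherwise. Here max(xᵢ) = 10.41.
Posterior ∝ θ^(−7) · θ^(−8) = θ^(−15) on θ ≥ max(4.3, 10.41) = 10.41.
This density is strictly decreasing in θ, so the posterior mode lies at the lower boundary of the support.

θ̂_MAP = 10.41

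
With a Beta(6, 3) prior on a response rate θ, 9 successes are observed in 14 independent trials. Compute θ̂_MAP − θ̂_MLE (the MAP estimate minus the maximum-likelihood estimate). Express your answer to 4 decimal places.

Posterior is Beta(15, 8); MAP = (15−1)/(23−2) = 14/21 ≈ 0.66667.
MLE ignores the prior: θ̂_MLE = k/n = 9/14 ≈ 0.64286.
Difference = 14/21 − 9/14 = 1/42 ≈ 0.0238.

MAP − MLE = 0.0238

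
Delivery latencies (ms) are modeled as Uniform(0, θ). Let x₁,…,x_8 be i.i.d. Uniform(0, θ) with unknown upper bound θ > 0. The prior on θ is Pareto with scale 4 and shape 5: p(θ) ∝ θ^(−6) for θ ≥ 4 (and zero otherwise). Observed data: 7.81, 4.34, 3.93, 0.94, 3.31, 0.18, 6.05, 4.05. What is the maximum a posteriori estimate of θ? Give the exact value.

The Uniform(0, θ) likelihood is θ^(−n) for θ ≥ max(xᵢ), zero otherwise. Here max(xᵢ) = 7.81.
Posterior ∝ θ^(−6) · θ^(−8) = θ^(−14) on θ ≥ max(4, 7.81) = 7.81.
This density is strictly decreasing in θ, so the posterior mode lies at the lower boundary of the support.

θ̂_MAP = 7.81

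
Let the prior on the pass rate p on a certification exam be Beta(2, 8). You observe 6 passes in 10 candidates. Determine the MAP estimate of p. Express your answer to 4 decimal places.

p̂_MAP = 0.3889

Prior: Beta(2, 8).
Data: 6 successes in 10 trials. The binomial likelihood contributes p^6(1−p)^4, so the posterior is Beta(2+6, 8+4) = Beta(8, 12).
For Beta(a, b) with a, b > 1 the mode is (a−1)/(a+b−2) = 7/18 ≈ 0.3889.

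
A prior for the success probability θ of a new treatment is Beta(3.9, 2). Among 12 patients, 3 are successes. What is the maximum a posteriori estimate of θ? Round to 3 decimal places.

Prior: Beta(3.9, 2).
Data: 3 successes in 12 trials. The binomial likelihood contributes θ^3(1−θ)^9, so the posterior is Beta(3.9+3, 2+9) = Beta(6.9, 11).
For Beta(a, b) with a, b > 1 the mode is (a−1)/(a+b−2) = 5.9/15.9 ≈ 0.371.

θ̂_MAP = 0.371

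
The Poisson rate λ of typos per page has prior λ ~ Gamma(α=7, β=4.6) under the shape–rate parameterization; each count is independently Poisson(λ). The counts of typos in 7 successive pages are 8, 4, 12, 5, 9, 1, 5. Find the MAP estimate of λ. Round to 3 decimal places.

λ̂_MAP = 4.310

Σxᵢ = 8+4+12+5+9+1+5 = 44, with n = 7.
Posterior ∝ λ^6e^(−4.6λ) · λ^44e^(−7λ) = λ^50e^(−11.6λ), i.e. Gamma(shape=51, rate=11.6).
The mode of a Gamma(a, b) with a ≥ 1 (shape–rate) is (a−1)/b = 50/11.6 ≈ 4.310.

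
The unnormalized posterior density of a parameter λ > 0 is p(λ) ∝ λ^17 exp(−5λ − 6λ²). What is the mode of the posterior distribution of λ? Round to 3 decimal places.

λ̂_MAP = 1.000

ℓ'(λ) = 17/λ − 5 − 12λ. Setting this to zero and multiplying by λ: 12λ² + 5λ − 17 = 0.
λ = (−5 + √(5² + 4·12·17)) / (2·12) = (−5 + √841) / 24 = (−5 + 29)/24 = 1.
ℓ''(λ) = −17/λ² − 12 < 0, confirming a maximum.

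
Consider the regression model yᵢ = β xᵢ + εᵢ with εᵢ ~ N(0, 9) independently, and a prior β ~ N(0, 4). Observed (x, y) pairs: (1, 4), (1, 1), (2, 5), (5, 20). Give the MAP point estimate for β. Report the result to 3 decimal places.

log p(β | y) = −Σ(yᵢ − βxᵢ)²/(2·9) − β²/(2·4) + const.
Setting the derivative to zero: Σxᵢ(yᵢ − βxᵢ)/9 − β/4 = 0, so β = Σxᵢyᵢ / (Σxᵢ² + σ²/τ²).
Σxᵢyᵢ = 1·4 + 1·1 + 2·5 + 5·20 = 115; Σxᵢ² = 31; σ²/τ² = 2.25.
β̂_MAP = 115 / (31 + 2.25) = 115/33.25 ≈ 3.459.

β̂_MAP = 3.459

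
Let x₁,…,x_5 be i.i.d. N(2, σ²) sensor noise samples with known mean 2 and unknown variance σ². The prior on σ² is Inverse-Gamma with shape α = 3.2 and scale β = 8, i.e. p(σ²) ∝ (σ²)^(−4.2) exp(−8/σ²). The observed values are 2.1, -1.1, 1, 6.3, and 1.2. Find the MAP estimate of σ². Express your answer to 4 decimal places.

σ̂²_MAP = 3.4142

Sum of squared deviations about the known mean: SS = (2.1−2)² + (-1.1−2)² + (1−2)² + (6.3−2)² + (1.2−2)² = 29.75.
The Normal likelihood contributes (σ²)^(−n/2) exp(−SS/(2σ²)), so the posterior is Inverse-Gamma(α + n/2, β + SS/2) = Inverse-Gamma(5.7, 22.875).
The mode of Inverse-Gamma(a, b) is b/(a+1) = 22.875/6.7 ≈ 3.4142.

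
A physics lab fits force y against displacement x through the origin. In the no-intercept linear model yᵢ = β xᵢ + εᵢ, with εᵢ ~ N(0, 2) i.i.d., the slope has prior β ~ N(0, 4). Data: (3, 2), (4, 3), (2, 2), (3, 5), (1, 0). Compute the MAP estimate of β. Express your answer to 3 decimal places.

β̂_MAP = 0.937

log p(β | y) = −Σ(yᵢ − βxᵢ)²/(2·2) − β²/(2·4) + const.
Setting the derivative to zero: Σxᵢ(yᵢ − βxᵢ)/2 − β/4 = 0, so β = Σxᵢyᵢ / (Σxᵢ² + σ²/τ²).
Σxᵢyᵢ = 3·2 + 4·3 + 2·2 + 3·5 + 1·0 = 37; Σxᵢ² = 39; σ²/τ² = 0.5.
β̂_MAP = 37 / (39 + 0.5) = 37/39.5 ≈ 0.937.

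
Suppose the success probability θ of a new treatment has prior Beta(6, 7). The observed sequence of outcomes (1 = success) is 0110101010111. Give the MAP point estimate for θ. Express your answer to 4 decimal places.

θ̂_MAP = 0.5417

Prior: Beta(6, 7).
Data: 8 successes in 13 trials (from the sequence). The binomial likelihood contributes θ^8(1−θ)^5, so the posterior is Beta(6+8, 7+5) = Beta(14, 12).
For Beta(a, b) with a, b > 1 the mode is (a−1)/(a+b−2) = 13/24 ≈ 0.5417.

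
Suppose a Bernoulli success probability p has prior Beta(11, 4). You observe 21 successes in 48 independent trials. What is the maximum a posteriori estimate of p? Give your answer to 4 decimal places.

p̂_MAP = 0.5082

Prior: Beta(11, 4).
Data: 21 successes in 48 trials. The binomial likelihood contributes p^21(1−p)^27, so the posterior is Beta(11+21, 4+27) = Beta(32, 31).
For Beta(a, b) with a, b > 1 the mode is (a−1)/(a+b−2) = 31/61 ≈ 0.5082.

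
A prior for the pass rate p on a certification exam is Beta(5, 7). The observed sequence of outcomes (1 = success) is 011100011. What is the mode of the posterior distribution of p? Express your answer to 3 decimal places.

Prior: Beta(5, 7).
Data: 5 successes in 9 trials (from the sequence). The binomial likelihood contributes p^5(1−p)^4, so the posterior is Beta(5+5, 7+4) = Beta(10, 11).
For Beta(a, b) with a, b > 1 the mode is (a−1)/(a+b−2) = 9/19 ≈ 0.474.

p̂_MAP = 0.474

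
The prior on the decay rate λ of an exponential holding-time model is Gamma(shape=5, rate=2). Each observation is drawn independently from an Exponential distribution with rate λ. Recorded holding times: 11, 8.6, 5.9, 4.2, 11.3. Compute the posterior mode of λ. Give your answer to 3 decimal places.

The Exponential(rate=λ) likelihood is ∝ λ^n e^(−λΣtᵢ). Here n = 5 and Σtᵢ = 11 + 8.6 + 5.9 + 4.2 + 11.3 = 41.
Posterior ∝ λ^4e^(−2λ) · λ^5e^(−41λ) = λ^9e^(−43λ), i.e. Gamma(10, 43).
Mode = (a−1)/b = 9/43 ≈ 0.209.

λ̂_MAP = 0.209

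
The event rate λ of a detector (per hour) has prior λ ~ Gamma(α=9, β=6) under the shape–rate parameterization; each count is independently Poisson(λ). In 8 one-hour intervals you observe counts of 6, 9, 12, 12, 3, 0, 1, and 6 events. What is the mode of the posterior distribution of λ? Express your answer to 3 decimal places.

λ̂_MAP = 4.071

Σxᵢ = 6+9+12+12+3+0+1+6 = 49, with n = 8.
Posterior ∝ λ^8e^(−6λ) · λ^49e^(−8λ) = λ^57e^(−14λ), i.e. Gamma(shape=58, rate=14).
The mode of a Gamma(a, b) with a ≥ 1 (shape–rate) is (a−1)/b = 57/14 ≈ 4.071.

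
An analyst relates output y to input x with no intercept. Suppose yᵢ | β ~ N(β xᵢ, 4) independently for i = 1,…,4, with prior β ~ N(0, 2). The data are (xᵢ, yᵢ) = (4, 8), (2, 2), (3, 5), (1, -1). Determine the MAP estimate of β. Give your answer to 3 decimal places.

log p(β | y) = −Σ(yᵢ − βxᵢ)²/(2·4) − β²/(2·2) + const.
Setting the derivative to zero: Σxᵢ(yᵢ − βxᵢ)/4 − β/2 = 0, so β = Σxᵢyᵢ / (Σxᵢ² + σ²/τ²).
Σxᵢyᵢ = 4·8 + 2·2 + 3·5 + 1·(-1) = 50; Σxᵢ² = 30; σ²/τ² = 2.
β̂_MAP = 50 / (30 + 2) = 50/32 ≈ 1.563.

β̂_MAP = 1.563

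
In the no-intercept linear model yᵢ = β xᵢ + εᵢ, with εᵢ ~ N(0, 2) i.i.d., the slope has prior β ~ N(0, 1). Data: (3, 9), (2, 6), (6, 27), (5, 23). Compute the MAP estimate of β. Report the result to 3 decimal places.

β̂_MAP = 4.158

log p(β | y) = −Σ(yᵢ − βxᵢ)²/(2·2) − β²/(2·1) + const.
Setting the derivative to zero: Σxᵢ(yᵢ − βxᵢ)/2 − β/1 = 0, so β = Σxᵢyᵢ / (Σxᵢ² + σ²/τ²).
Σxᵢyᵢ = 3·9 + 2·6 + 6·27 + 5·23 = 316; Σxᵢ² = 74; σ²/τ² = 2.
β̂_MAP = 316 / (74 + 2) = 316/76 ≈ 4.158.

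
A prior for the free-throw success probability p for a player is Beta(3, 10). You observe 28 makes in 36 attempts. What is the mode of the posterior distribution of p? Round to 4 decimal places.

p̂_MAP = 0.6383

Prior: Beta(3, 10).
Data: 28 successes in 36 trials. The binomial likelihood contributes p^28(1−p)^8, so the posterior is Beta(3+28, 10+8) = Beta(31, 18).
For Beta(a, b) with a, b > 1 the mode is (a−1)/(a+b−2) = 30/47 ≈ 0.6383.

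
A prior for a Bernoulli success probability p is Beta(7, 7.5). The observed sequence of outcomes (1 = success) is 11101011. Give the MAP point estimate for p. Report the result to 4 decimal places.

p̂_MAP = 0.5854

Prior: Beta(7, 7.5).
Data: 6 successes in 8 trials (from the sequence). The binomial likelihood contributes p^6(1−p)^2, so the posterior is Beta(7+6, 7.5+2) = Beta(13, 9.5).
For Beta(a, b) with a, b > 1 the mode is (a−1)/(a+b−2) = 12/20.5 ≈ 0.5854.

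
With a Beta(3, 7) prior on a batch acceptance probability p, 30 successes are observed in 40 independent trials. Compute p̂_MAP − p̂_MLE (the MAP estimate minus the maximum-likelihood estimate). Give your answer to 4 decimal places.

Posterior is Beta(33, 17); MAP = (33−1)/(50−2) = 32/48 ≈ 0.66667.
MLE ignores the prior: p̂_MLE = k/n = 30/40 ≈ 0.75000.
Difference = 32/48 − 30/40 = -1/12 ≈ -0.0833.

MAP − MLE = -0.0833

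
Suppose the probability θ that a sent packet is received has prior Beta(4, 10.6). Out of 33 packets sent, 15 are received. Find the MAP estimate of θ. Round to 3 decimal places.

Prior: Beta(4, 10.6).
Data: 15 successes in 33 trials. The binomial likelihood contributes θ^15(1−θ)^18, so the posterior is Beta(4+15, 10.6+18) = Beta(19, 28.6).
For Beta(a, b) with a, b > 1 the mode is (a−1)/(a+b−2) = 18/45.6 ≈ 0.395.

θ̂_MAP = 0.395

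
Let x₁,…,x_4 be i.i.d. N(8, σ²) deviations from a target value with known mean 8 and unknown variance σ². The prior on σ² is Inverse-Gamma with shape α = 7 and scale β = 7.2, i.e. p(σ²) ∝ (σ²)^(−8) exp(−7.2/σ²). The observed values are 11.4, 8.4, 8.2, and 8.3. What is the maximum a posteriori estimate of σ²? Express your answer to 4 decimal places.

Sum of squared deviations about the known mean: SS = (11.4−8)² + (8.4−8)² + (8.2−8)² + (8.3−8)² = 11.85.
The Normal likelihood contributes (σ²)^(−n/2) exp(−SS/(2σ²)), so the posterior is Inverse-Gamma(α + n/2, β + SS/2) = Inverse-Gamma(9, 13.125).
The mode of Inverse-Gamma(a, b) is b/(a+1) = 13.125/10 ≈ 1.3125.

σ̂²_MAP = 1.3125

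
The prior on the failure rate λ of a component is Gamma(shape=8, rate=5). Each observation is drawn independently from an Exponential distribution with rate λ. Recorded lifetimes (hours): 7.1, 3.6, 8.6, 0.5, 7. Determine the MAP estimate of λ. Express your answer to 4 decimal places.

λ̂_MAP = 0.3774

The Exponential(rate=λ) likelihood is ∝ λ^n e^(−λΣtᵢ). Here n = 5 and Σtᵢ = 7.1 + 3.6 + 8.6 + 0.5 + 7 = 26.8.
Posterior ∝ λ^7e^(−5λ) · λ^5e^(−26.8λ) = λ^12e^(−31.8λ), i.e. Gamma(13, 31.8).
Mode = (a−1)/b = 12/31.8 ≈ 0.3774.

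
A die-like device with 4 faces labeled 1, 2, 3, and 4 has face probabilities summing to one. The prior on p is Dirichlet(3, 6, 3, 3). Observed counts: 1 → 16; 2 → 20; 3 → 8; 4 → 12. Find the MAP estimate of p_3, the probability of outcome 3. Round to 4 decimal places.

MAP estimate: 0.1493

The posterior is Dirichlet(αᵢ + nᵢ) = Dirichlet(19, 26, 11, 15).
For a Dirichlet(a₁,…,a_K) with all aᵢ > 1, the mode has j-th component (aⱼ − 1)/(Σaᵢ − K).
Here Σaᵢ = 71 and K = 4, so p_3 = (11 − 1)/(71 − 4) = 10/67 ≈ 0.1493.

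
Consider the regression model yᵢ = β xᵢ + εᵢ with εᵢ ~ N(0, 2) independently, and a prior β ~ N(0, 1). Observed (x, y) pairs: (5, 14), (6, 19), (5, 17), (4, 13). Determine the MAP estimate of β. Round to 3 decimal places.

log p(β | y) = −Σ(yᵢ − βxᵢ)²/(2·2) − β²/(2·1) + const.
Setting the derivative to zero: Σxᵢ(yᵢ − βxᵢ)/2 − β/1 = 0, so β = Σxᵢyᵢ / (Σxᵢ² + σ²/τ²).
Σxᵢyᵢ = 5·14 + 6·19 + 5·17 + 4·13 = 321; Σxᵢ² = 102; σ²/τ² = 2.
β̂_MAP = 321 / (102 + 2) = 321/104 ≈ 3.087.

β̂_MAP = 3.087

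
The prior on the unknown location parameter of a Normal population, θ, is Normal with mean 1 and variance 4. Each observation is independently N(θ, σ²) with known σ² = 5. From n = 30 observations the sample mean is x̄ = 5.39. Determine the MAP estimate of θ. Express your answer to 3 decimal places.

θ̂_MAP = 5.214

n = 30, x̄ = 5.39.
For a Normal prior and Normal likelihood with known variance, the posterior is Normal; its mode equals its mean, the precision-weighted average.
Prior precision 1/σ₀² = 1/4 = 0.25; data precision n/σ² = 30/5 = 6.
θ̂ = (0.25·1 + 6·5.39) / (0.25 + 6) = 32.59/6.25 = 5.2144 ≈ 5.214.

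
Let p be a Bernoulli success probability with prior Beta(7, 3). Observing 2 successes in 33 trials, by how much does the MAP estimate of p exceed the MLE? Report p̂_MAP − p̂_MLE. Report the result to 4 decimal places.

MAP − MLE = 0.1345

Posterior is Beta(9, 34); MAP = (9−1)/(43−2) = 8/41 ≈ 0.19512.
MLE ignores the prior: p̂_MLE = k/n = 2/33 ≈ 0.06061.
Difference = 8/41 − 2/33 = 182/1353 ≈ 0.1345.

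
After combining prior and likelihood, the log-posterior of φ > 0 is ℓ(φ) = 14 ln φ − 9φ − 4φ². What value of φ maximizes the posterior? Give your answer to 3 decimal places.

φ̂_MAP = 0.875

ℓ'(φ) = 14/φ − 9 − 8φ. Setting this to zero and multiplying by φ: 8φ² + 9φ − 14 = 0.
φ = (−9 + √(9² + 4·8·14)) / (2·8) = (−9 + √529) / 16 = (−9 + 23)/16 = 7/8.
ℓ''(φ) = −14/φ² − 8 < 0, confirming a maximum.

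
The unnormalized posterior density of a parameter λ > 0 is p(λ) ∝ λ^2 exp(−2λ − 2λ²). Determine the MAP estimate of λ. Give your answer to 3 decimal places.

ℓ'(λ) = 2/λ − 2 − 4λ. Setting this to zero and multiplying by λ: 4λ² + 2λ − 2 = 0.
λ = (−2 + √(2² + 4·4·2)) / (2·4) = (−2 + √36) / 8 = (−2 + 6)/8 = 1/2.
ℓ''(λ) = −2/λ² − 4 < 0, confirming a maximum.

λ̂_MAP = 0.500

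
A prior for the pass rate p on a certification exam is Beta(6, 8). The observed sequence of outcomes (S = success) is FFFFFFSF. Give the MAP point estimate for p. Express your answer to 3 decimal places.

p̂_MAP = 0.300

Prior: Beta(6, 8).
Data: 1 success in 8 trials (from the sequence). The binomial likelihood contributes p(1−p)^7, so the posterior is Beta(6+1, 8+7) = Beta(7, 15).
For Beta(a, b) with a, b > 1 the mode is (a−1)/(a+b−2) = 6/20 ≈ 0.300.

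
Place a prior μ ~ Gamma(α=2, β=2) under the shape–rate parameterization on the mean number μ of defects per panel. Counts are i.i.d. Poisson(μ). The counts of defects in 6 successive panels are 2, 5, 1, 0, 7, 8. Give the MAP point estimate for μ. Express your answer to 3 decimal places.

Σxᵢ = 2+5+1+0+7+8 = 23, with n = 6.
Posterior ∝ μe^(−2μ) · μ^23e^(−6μ) = μ^24e^(−8μ), i.e. Gamma(shape=25, rate=8).
The mode of a Gamma(a, b) with a ≥ 1 (shape–rate) is (a−1)/b = 24/8 ≈ 3.000.

μ̂_MAP = 3.000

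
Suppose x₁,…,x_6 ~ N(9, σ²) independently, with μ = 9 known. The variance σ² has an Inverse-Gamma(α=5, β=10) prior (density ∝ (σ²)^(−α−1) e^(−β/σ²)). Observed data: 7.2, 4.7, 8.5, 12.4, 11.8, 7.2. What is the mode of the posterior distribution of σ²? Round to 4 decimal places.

σ̂²_MAP = 3.5900

Sum of squared deviations about the known mean: SS = (7.2−9)² + (4.7−9)² + (8.5−9)² + (12.4−9)² + (11.8−9)² + (7.2−9)² = 44.62.
The Normal likelihood contributes (σ²)^(−n/2) exp(−SS/(2σ²)), so the posterior is Inverse-Gamma(α + n/2, β + SS/2) = Inverse-Gamma(8, 32.31).
The mode of Inverse-Gamma(a, b) is b/(a+1) = 32.31/9 ≈ 3.5900.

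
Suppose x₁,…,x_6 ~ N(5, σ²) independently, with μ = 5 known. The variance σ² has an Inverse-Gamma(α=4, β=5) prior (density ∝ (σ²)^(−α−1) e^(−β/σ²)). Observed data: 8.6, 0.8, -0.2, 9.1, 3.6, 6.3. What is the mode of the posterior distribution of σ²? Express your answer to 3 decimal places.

σ̂²_MAP = 5.506

Sum of squared deviations about the known mean: SS = (8.6−5)² + (0.8−5)² + (-0.2−5)² + (9.1−5)² + (3.6−5)² + (6.3−5)² = 78.1.
The Normal likelihood contributes (σ²)^(−n/2) exp(−SS/(2σ²)), so the posterior is Inverse-Gamma(α + n/2, β + SS/2) = Inverse-Gamma(7, 44.05).
The mode of Inverse-Gamma(a, b) is b/(a+1) = 44.05/8 ≈ 5.506.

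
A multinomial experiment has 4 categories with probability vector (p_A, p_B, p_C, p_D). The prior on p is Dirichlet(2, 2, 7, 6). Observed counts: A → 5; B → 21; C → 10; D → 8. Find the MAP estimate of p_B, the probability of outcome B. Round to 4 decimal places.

MAP estimate of p_B = 0.3860

The posterior is Dirichlet(αᵢ + nᵢ) = Dirichlet(7, 23, 17, 14).
For a Dirichlet(a₁,…,a_K) with all aᵢ > 1, the mode has j-th component (aⱼ − 1)/(Σaᵢ − K).
Here Σaᵢ = 61 and K = 4, so p_B = (23 − 1)/(61 − 4) = 22/57 ≈ 0.3860.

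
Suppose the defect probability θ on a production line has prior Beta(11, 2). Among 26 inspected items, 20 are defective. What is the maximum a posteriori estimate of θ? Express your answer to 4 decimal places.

θ̂_MAP = 0.8108

Prior: Beta(11, 2).
Data: 20 successes in 26 trials. The binomial likelihood contributes θ^20(1−θ)^6, so the posterior is Beta(11+20, 2+6) = Beta(31, 8).
For Beta(a, b) with a, b > 1 the mode is (a−1)/(a+b−2) = 30/37 ≈ 0.8108.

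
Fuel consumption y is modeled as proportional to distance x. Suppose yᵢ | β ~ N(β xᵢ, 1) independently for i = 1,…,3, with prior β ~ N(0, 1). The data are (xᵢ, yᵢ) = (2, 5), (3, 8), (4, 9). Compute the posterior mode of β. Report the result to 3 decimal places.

β̂_MAP = 2.333

log p(β | y) = −Σ(yᵢ − βxᵢ)²/(2·1) − β²/(2·1) + const.
Setting the derivative to zero: Σxᵢ(yᵢ − βxᵢ)/1 − β/1 = 0, so β = Σxᵢyᵢ / (Σxᵢ² + σ²/τ²).
Σxᵢyᵢ = 2·5 + 3·8 + 4·9 = 70; Σxᵢ² = 29; σ²/τ² = 1.
β̂_MAP = 70 / (29 + 1) = 70/30 ≈ 2.333.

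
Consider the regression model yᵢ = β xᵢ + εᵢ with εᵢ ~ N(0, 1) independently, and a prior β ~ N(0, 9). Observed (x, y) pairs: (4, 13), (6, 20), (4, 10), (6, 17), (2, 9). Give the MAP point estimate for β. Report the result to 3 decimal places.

β̂_MAP = 3.071

log p(β | y) = −Σ(yᵢ − βxᵢ)²/(2·1) − β²/(2·9) + const.
Setting the derivative to zero: Σxᵢ(yᵢ − βxᵢ)/1 − β/9 = 0, so β = Σxᵢyᵢ / (Σxᵢ² + σ²/τ²).
Σxᵢyᵢ = 4·13 + 6·20 + 4·10 + 6·17 + 2·9 = 332; Σxᵢ² = 108; σ²/τ² = 1/9.
β̂_MAP = 332 / (108 + 1/9) = 332/(973/9) = 2988/973 ≈ 3.071.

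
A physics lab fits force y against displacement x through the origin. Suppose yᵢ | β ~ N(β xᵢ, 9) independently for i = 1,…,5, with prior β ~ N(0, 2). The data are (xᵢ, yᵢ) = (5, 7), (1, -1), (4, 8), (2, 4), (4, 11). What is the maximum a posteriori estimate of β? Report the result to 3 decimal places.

log p(β | y) = −Σ(yᵢ − βxᵢ)²/(2·9) − β²/(2·2) + const.
Setting the derivative to zero: Σxᵢ(yᵢ − βxᵢ)/9 − β/2 = 0, so β = Σxᵢyᵢ / (Σxᵢ² + σ²/τ²).
Σxᵢyᵢ = 5·7 + 1·(-1) + 4·8 + 2·4 + 4·11 = 118; Σxᵢ² = 62; σ²/τ² = 4.5.
β̂_MAP = 118 / (62 + 4.5) = 118/66.5 ≈ 1.774.

β̂_MAP = 1.774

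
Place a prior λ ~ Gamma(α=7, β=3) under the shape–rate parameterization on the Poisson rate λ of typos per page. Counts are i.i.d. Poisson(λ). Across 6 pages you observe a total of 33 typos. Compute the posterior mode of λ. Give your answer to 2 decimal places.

Σxᵢ = 33, n = 6.
Posterior ∝ λ^6e^(−3λ) · λ^33e^(−6λ) = λ^39e^(−9λ), i.e. Gamma(shape=40, rate=9).
The mode of a Gamma(a, b) with a ≥ 1 (shape–rate) is (a−1)/b = 39/9 ≈ 4.33.

λ̂_MAP = 4.33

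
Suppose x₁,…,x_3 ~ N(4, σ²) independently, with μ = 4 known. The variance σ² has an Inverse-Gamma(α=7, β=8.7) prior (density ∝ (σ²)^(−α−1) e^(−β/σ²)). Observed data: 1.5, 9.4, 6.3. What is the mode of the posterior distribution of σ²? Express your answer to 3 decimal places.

σ̂²_MAP = 3.058

Sum of squared deviations about the known mean: SS = (1.5−4)² + (9.4−4)² + (6.3−4)² = 40.7.
The Normal likelihood contributes (σ²)^(−n/2) exp(−SS/(2σ²)), so the posterior is Inverse-Gamma(α + n/2, β + SS/2) = Inverse-Gamma(8.5, 29.05).
The mode of Inverse-Gamma(a, b) is b/(a+1) = 29.05/9.5 ≈ 3.058.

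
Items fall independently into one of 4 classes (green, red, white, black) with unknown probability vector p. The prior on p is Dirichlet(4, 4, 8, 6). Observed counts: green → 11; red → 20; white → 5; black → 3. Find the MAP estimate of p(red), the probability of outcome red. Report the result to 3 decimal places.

The posterior is Dirichlet(αᵢ + nᵢ) = Dirichlet(15, 24, 13, 9).
For a Dirichlet(a₁,…,a_K) with all aᵢ > 1, the mode has j-th component (aⱼ − 1)/(Σaᵢ − K).
Here Σaᵢ = 61 and K = 4, so p(red) = (24 − 1)/(61 − 4) = 23/57 ≈ 0.404.

MAP estimate of p(red) = 0.404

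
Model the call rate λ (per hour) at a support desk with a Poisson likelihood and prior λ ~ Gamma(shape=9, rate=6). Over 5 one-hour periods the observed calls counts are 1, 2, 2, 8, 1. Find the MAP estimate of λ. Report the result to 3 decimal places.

λ̂_MAP = 2.000

Σxᵢ = 1+2+2+8+1 = 14, with n = 5.
Posterior ∝ λ^8e^(−6λ) · λ^14e^(−5λ) = λ^22e^(−11λ), i.e. Gamma(shape=23, rate=11).
The mode of a Gamma(a, b) with a ≥ 1 (shape–rate) is (a−1)/b = 22/11 ≈ 2.000.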